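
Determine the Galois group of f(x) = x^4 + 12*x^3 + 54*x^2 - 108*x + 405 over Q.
A_4

The polynomial is an irreducible quartic over Q and its discriminant is 176319369216 = 419904^2, a perfect square, so the Galois group is contained in A_4. The resolvent cubic y^3 - 54*y^2 - 2916*y + 17496 is irreducible over Q. An irreducible resolvent with square discriminant gives A_4.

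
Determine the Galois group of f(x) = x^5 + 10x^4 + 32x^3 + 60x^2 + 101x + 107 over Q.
The polynomial f is an irreducible quintic over Q, so G = Gal(f/Q) is a transitive subgroup of S_5: one of C_5 (5T1, order 5), D_5 (5T2, order 10), F_20 (5T3, order 20), A_5 (5T4, order 60) or S_5 (5T5, order 120). The discriminant of f is 55518595669, which is not a perfect square, so G is not contained in A_5. The transitive groups of degree 5 not contained in A_5 are: F_20 (5T3, order 20), S_5 (5T5, order 120). By Dedekind's theorem, for a prime p not dividing disc(f) the degrees of the irreducible factors of f mod p form the cycle type of an element of G. Factoring f modulo the first such prime p = 2, each new pattern first appears at: mod 2: f = (x^2 + x + 1)(x^3 + x^2 + 1), pattern 3+2. No other pattern occurs in this range, so the set of observed cycle types is {3+2}. Among the candidates above, the only group containing elements of all these cycle types is S_5 (5T5) — F_20 (5T3) lacks at least one of them. Hence G = S_5 (5T5), of order 120.

5T5: S_5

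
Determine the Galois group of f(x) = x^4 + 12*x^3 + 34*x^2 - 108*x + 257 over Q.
The polynomial is an irreducible quartic over Q and its discriminant is 29697769472, which is not a perfect square, so the Galois group is not contained in A_4. The resolvent cubic y^3 - 34*y^2 - 2324*y - 13720 has exactly one rational root, so the Galois group is C_4 or D_4. The quartic becomes reducible over Q(sqrt(disc)), so the group is C_4.

4T1: C_4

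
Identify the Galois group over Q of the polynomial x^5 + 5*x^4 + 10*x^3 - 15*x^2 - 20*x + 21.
5T3: F_20

The polynomial f is an irreducible quintic over Q, so G = Gal(f/Q) is a transitive subgroup of S_5: one of C_5 (5T1, order 5), D_5 (5T2, order 10), F_20 (5T3, order 20), A_5 (5T4, order 60) or S_5 (5T5, order 120). The discriminant of f is 1876953125, which is not a perfect square, so G is not contained in A_5. The transitive groups of degree 5 not contained in A_5 are: F_20 (5T3, order 20), S_5 (5T5, order 120). By Dedekind's theorem, for a prime p not dividing disc(f) the degrees of the irreducible factors of f mod p form the cycle type of an element of G. Factoring f modulo the 18 such primes p <= 71 (skipping 5, 31, which divide the discriminant), each new pattern first appears at: mod 2: f = (x + 1)(x^4 + x + 1), pattern 4+1; mod 11: f = (x^5 + 5x^4 + 10x^3 + 7x^2 + 2x + 10), pattern 5; mod 19: f = (x + 12)(x^2 + 5x + 3)(x^2 + 7x + 18), pattern 2+2+1. No other pattern occurs in this range, so the set of observed cycle types is {4+1, 5, 2+2+1}. The candidates containing elements of all these cycle types are F_20 (5T3) of order 20, S_5 (5T5) of order 120; the others are excluded. The observed types are precisely the cycle types that occur in F_20 (5T3) (apart from the identity). Each of the other remaining candidates has further cycle types, and by the Chebotarev density theorem the matching factorization patterns would occur for a proportion of primes equal to their share of the group: S_5 (5T5) additionally contains elements of type 3+2, 3+1+1, 2+1+1+1 (50 of its 120 elements, about 42% of primes). None of the 18 primes tested shows any such pattern (for each of these groups the chance of that is below 10^-4), which rules them out. Hence G = F_20 (5T3), of order 20.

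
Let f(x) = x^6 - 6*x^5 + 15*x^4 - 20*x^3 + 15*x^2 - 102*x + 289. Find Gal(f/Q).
The polynomial f is an irreducible sextic over Q, so G = Gal(f/Q) is one of the 16 transitive subgroups 6T1, ..., 6T16 of S_6. The discriminant of f is -9727331052552192, which is not a perfect square, so G is not contained in A_6. The transitive groups of degree 6 not contained in A_6 are: C_6 (6T1, order 6), S_3 (6T2, order 6), D_6 (6T3, order 12), C_3 x S_3 (6T5, order 18), A_4 x C_2 (6T6, order 24), S_4 (6T8, order 24), S_3 x S_3 (6T9, order 36), S_4 x C_2 (6T11, order 48), (S_3 x S_3) : C_2 (6T13, order 72), PGL(2,5) (6T14, order 120), S_6 (6T16, order 720). By Dedekind's theorem, for a prime p not dividing disc(f) the degrees of the irreducible factors of f mod p form the cycle type of an element of G. Factoring f modulo the 27 such primes p <= 127 (skipping 2, 3, 17, 43, which divide the discriminant), each new pattern first appears at: mod 5: f = (x^6 + 4x^5 + 3x + 4), pattern 6; mod 7: f = (x + 1)(x^2 + 6x + 3)(x^3 + x^2 + 6x + 3), pattern 3+2+1; mod 11: f = (x^2 + 5x + 2)(x^4 + 2x^2 + 3x + 7), pattern 4+2; mod 13: f = (x + 2)(x + 5)(x^2 + 4x + 6)(x^2 + 9x + 2), pattern 2+2+1+1; mod 61: f = (x + 18)(x + 40)(x + 52)(x + 56)(x^2 + 11x + 5), pattern 2+1+1+1+1; mod 97: f = (x + 72)(x + 76)(x + 95)(x^3 + 42x^2 + 56x + 17), pattern 3+1+1+1; mod 113: f = (x^2 + 21x + 59)(x^2 + 96x + 78)(x^2 + 103x + 49), pattern 2+2+2; mod 127: f = (x^3 + 46x^2 + 104x + 17)(x^3 + 75x^2 + 17x + 17), pattern 3+3. No other pattern occurs in this range, so the set of observed cycle types is {6, 3+2+1, 4+2, 2+2+1+1, 2+1+1+1+1, 3+1+1+1, 2+2+2, 3+3}. The candidates containing elements of all these cycle types are (S_3 x S_3) : C_2 (6T13) of order 72, S_6 (6T16) of order 720; the others are excluded. The observed types are precisely the cycle types that occur in (S_3 x S_3) : C_2 (6T13) (apart from the identity). Each of the other remaining candidates has further cycle types, and by the Chebotarev density theorem the matching factorization patterns would occur for a proportion of primes equal to their share of the group: S_6 (6T16) additionally contains elements of type 5+1, 4+1+1 (234 of its 720 elements, about 32% of primes). None of the 27 primes tested shows any such pattern (for each of these groups the chance of that is below 10^-4), which rules them out. Hence G = (S_3 x S_3) : C_2 (6T13), of order 72.

(S_3 x S_3) : C_2 (order 72)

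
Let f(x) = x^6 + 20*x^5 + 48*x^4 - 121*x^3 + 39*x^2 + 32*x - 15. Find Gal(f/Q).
PSL(2,5), A_5 acting on 6 points

The polynomial f is an irreducible sextic over Q, so G = Gal(f/Q) is one of the 16 transitive subgroups 6T1, ..., 6T16 of S_6. The discriminant of f is 30991489 = 5567^2, a perfect square, so G is contained in A_6. The transitive groups of degree 6 contained in A_6 are: A_4 (6T4, order 12), S_4 (6T7, order 24), (C_3 x C_3) : C_4 (6T10, order 36), PSL(2,5) (6T12, order 60), A_6 (6T15, order 360). By Dedekind's theorem, for a prime p not dividing disc(f) the degrees of the irreducible factors of f mod p form the cycle type of an element of G. Factoring f modulo the 21 such primes p <= 79 (skipping 19, which divides the discriminant), each new pattern first appears at: mod 2: f = (x + 1)(x^5 + x^4 + x^3 + x + 1), pattern 5+1; mod 7: f = (x^3 + 3)(x^3 + 6x^2 + 6x + 2), pattern 3+3; mod 61: f = (x + 8)(x + 14)(x^2 + 3x + 37)(x^2 + 56x + 19), pattern 2+2+1+1. No other pattern occurs in this range, so the set of observed cycle types is {5+1, 3+3, 2+2+1+1}. The candidates containing elements of all these cycle types are PSL(2,5) (6T12) of order 60, A_6 (6T15) of order 360; the others are excluded. The observed types are precisely the cycle types that occur in PSL(2,5) (6T12) (apart from the identity). Each of the other remaining candidates has further cycle types, and by the Chebotarev density theorem the matching factorization patterns would occur for a proportion of primes equal to their share of the group: A_6 (6T15) additionally contains elements of type 4+2, 3+1+1+1 (130 of its 360 elements, about 36% of primes). None of the 21 primes tested shows any such pattern (for each of these groups the chance of that is below 10^-4), which rules them out. Hence G = PSL(2,5) (6T12), of order 60.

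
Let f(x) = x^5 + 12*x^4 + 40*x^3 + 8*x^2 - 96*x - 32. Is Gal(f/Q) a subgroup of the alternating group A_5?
Yes

The polynomial is irreducible of degree 5 over Q. Its discriminant is 15352201216 = 123904^2, a perfect square. A Galois group lies in the alternating group exactly when the discriminant is a square in Q, so the Galois group (C_5) is contained in A_5.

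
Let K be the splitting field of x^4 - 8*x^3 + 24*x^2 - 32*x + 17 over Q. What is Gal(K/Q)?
V_4 (order 4)

The polynomial is an irreducible quartic over Q and its discriminant is 256 = 16^2, a perfect square, so the Galois group is contained in A_4. The resolvent cubic y^3 - 24*y^2 + 188*y - 480 splits completely over Q, which gives the Klein four-group V_4.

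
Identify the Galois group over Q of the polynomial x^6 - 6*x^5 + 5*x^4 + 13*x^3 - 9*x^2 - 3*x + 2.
PSL(2,5) (order 60)

The polynomial f is an irreducible sextic over Q, so G = Gal(f/Q) is one of the 16 transitive subgroups 6T1, ..., 6T16 of S_6. The discriminant of f is 30991489 = 5567^2, a perfect square, so G is contained in A_6. The transitive groups of degree 6 contained in A_6 are: A_4 (6T4, order 12), S_4 (6T7, order 24), (C_3 x C_3) : C_4 (6T10, order 36), PSL(2,5) (6T12, order 60), A_6 (6T15, order 360). By Dedekind's theorem, for a prime p not dividing disc(f) the degrees of the irreducible factors of f mod p form the cycle type of an element of G. Factoring f modulo the 21 such primes p <= 79 (skipping 19, which divides the discriminant), each new pattern first appears at: mod 2: f = (x)(x^5 + x^3 + x^2 + x + 1), pattern 5+1; mod 7: f = (x^3 + 2x^2 + 4x + 5)(x^3 + 6x^2 + 3x + 6), pattern 3+3; mod 61: f = (x + 36)(x + 58)(x^2 + 9x + 38)(x^2 + 13x + 25), pattern 2+2+1+1. No other pattern occurs in this range, so the set of observed cycle types is {5+1, 3+3, 2+2+1+1}. The candidates containing elements of all these cycle types are PSL(2,5) (6T12) of order 60, A_6 (6T15) of order 360; the others are excluded. The observed types are precisely the cycle types that occur in PSL(2,5) (6T12) (apart from the identity). Each of the other remaining candidates has further cycle types, and by the Chebotarev density theorem the matching factorization patterns would occur for a proportion of primes equal to their share of the group: A_6 (6T15) additionally contains elements of type 4+2, 3+1+1+1 (130 of its 360 elements, about 36% of primes). None of the 21 primes tested shows any such pattern (for each of these groups the chance of that is below 10^-4), which rules them out. Hence G = PSL(2,5) (6T12), of order 60.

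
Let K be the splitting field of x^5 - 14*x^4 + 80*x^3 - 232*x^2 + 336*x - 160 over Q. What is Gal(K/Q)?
5T2: D_5

The polynomial f is an irreducible quintic over Q, so G = Gal(f/Q) is a transitive subgroup of S_5: one of C_5 (5T1, order 5), D_5 (5T2, order 10), F_20 (5T3, order 20), A_5 (5T4, order 60) or S_5 (5T5, order 120). The discriminant of f is 2316304384 = 48128^2, a perfect square, so G is contained in A_5. The transitive groups of degree 5 contained in A_5 are: C_5 (5T1, order 5), D_5 (5T2, order 10), A_5 (5T4, order 60). By Dedekind's theorem, for a prime p not dividing disc(f) the degrees of the irreducible factors of f mod p form the cycle type of an element of G. Factoring f modulo the 23 such primes p <= 97 (skipping 2, 47, which divide the discriminant), each new pattern first appears at: mod 3: f = (x^5 + x^4 + 2x^3 + 2x^2 + 2), pattern 5; mod 5: f = (x)(x^2 + 3)(x^2 + x + 2), pattern 2+2+1; mod 83: f = (x + 2)(x + 22)(x + 28)(x + 44)(x + 56), pattern 1+1+1+1+1. No other pattern occurs in this range, so the set of observed cycle types is {5, 2+2+1, 1+1+1+1+1}. The candidates containing elements of all these cycle types are D_5 (5T2) of order 10, A_5 (5T4) of order 60; the others are excluded. The observed types are precisely the cycle types that occur in D_5 (5T2). Each of the other remaining candidates has further cycle types, and by the Chebotarev density theorem the matching factorization patterns would occur for a proportion of primes equal to their share of the group: A_5 (5T4) additionally contains elements of type 3+1+1 (20 of its 60 elements, about 33% of primes). None of the 23 primes tested shows any such pattern (for each of these groups the chance of that is below 10^-4), which rules them out. Hence G = D_5 (5T2), of order 10.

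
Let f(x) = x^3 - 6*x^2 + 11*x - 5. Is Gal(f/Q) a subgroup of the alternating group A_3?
The polynomial is irreducible of degree 3 over Q. Its discriminant is -23, which is not a perfect square. A Galois group lies in the alternating group exactly when the discriminant is a square in Q, so the Galois group (S_3) is not contained in A_3.

No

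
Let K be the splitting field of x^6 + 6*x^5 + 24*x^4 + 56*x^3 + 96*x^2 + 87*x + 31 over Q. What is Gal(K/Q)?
The polynomial f is an irreducible sextic over Q, so G = Gal(f/Q) is one of the 16 transitive subgroups 6T1, ..., 6T16 of S_6. The discriminant of f is -68755887963, which is not a perfect square, so G is not contained in A_6. The transitive groups of degree 6 not contained in A_6 are: C_6 (6T1, order 6), S_3 (6T2, order 6), D_6 (6T3, order 12), C_3 x S_3 (6T5, order 18), A_4 x C_2 (6T6, order 24), S_4 (6T8, order 24), S_3 x S_3 (6T9, order 36), S_4 x C_2 (6T11, order 48), (S_3 x S_3) : C_2 (6T13, order 72), PGL(2,5) (6T14, order 120), S_6 (6T16, order 720). By Dedekind's theorem, for a prime p not dividing disc(f) the degrees of the irreducible factors of f mod p form the cycle type of an element of G. Factoring f modulo the 33 such primes p <= 151 (skipping 3, 7, 89, which divide the discriminant), each new pattern first appears at: mod 2: f = (x^6 + x + 1), pattern 6; mod 13: f = (x + 8)(x + 10)(x + 11)(x^3 + 3x^2 + 10x + 2), pattern 3+1+1+1; mod 17: f = (x^2 + 13x + 11)(x^2 + 13x + 16)(x^2 + 14x + 8), pattern 2+2+2; mod 19: f = (x^3 + 3x^2 + 4x + 17)(x^3 + 3x^2 + 11x + 13), pattern 3+3; mod 73: f = (x + 6)(x + 7)(x + 20)(x + 31)(x + 38)(x + 50), pattern 1+1+1+1+1+1. No other pattern occurs in this range, so the set of observed cycle types is {6, 3+1+1+1, 2+2+2, 3+3, 1+1+1+1+1+1}. The candidates containing elements of all these cycle types are C_3 x S_3 (6T5) of order 18, S_3 x S_3 (6T9) of order 36, (S_3 x S_3) : C_2 (6T13) of order 72, S_6 (6T16) of order 720; the others are excluded. The observed types are precisely the cycle types that occur in C_3 x S_3 (6T5). Each of the other remaining candidates has further cycle types, and by the Chebotarev density theorem the matching factorization patterns would occur for a proportion of primes equal to their share of the group: S_3 x S_3 (6T9) additionally contains elements of type 2+2+1+1 (9 of its 36 elements, about 25% of primes); (S_3 x S_3) : C_2 (6T13) additionally contains elements of type 4+2, 3+2+1, 2+2+1+1, 2+1+1+1+1 (45 of its 72 elements, about 62% of primes); S_6 (6T16) additionally contains elements of type 5+1, 4+2, 4+1+1, 3+2+1, 2+2+1+1, 2+1+1+1+1 (504 of its 720 elements, about 70% of primes). None of the 33 primes tested shows any such pattern (for each of these groups the chance of that is below 10^-4), which rules them out. Hence G = C_3 x S_3 (6T5), of order 18.

6T5: C_3 x S_3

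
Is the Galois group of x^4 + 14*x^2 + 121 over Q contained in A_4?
The polynomial is irreducible of degree 4 over Q. Its discriminant is 160579584 = 12672^2, a perfect square. A Galois group lies in the alternating group exactly when the discriminant is a square in Q, so the Galois group (V_4) is contained in A_4.

Yes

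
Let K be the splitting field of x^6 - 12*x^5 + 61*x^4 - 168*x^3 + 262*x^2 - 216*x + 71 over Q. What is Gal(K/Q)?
The polynomial f is an irreducible sextic over Q, so G = Gal(f/Q) is one of the 16 transitive subgroups 6T1, ..., 6T16 of S_6. The discriminant of f is 153664 = 392^2, a perfect square, so G is contained in A_6. The transitive groups of degree 6 contained in A_6 are: A_4 (6T4, order 12), S_4 (6T7, order 24), (C_3 x C_3) : C_4 (6T10, order 36), PSL(2,5) (6T12, order 60), A_6 (6T15, order 360). By Dedekind's theorem, for a prime p not dividing disc(f) the degrees of the irreducible factors of f mod p form the cycle type of an element of G. Factoring f modulo the 33 such primes p <= 149 (skipping 2, 7, which divide the discriminant), each new pattern first appears at: mod 3: f = (x^3 + 2x + 1)(x^3 + 2x + 2), pattern 3+3; mod 13: f = (x + 4)(x + 5)(x^2 + 9x + 9)(x^2 + 9x + 10), pattern 2+2+1+1. No other pattern occurs in this range, so the set of observed cycle types is {3+3, 2+2+1+1}. The candidates containing elements of all these cycle types are A_4 (6T4) of order 12, S_4 (6T7) of order 24, (C_3 x C_3) : C_4 (6T10) of order 36, PSL(2,5) (6T12) of order 60, A_6 (6T15) of order 360; the others are excluded. The observed types are precisely the cycle types that occur in A_4 (6T4) (apart from the identity). Each of the other remaining candidates has further cycle types, and by the Chebotarev density theorem the matching factorization patterns would occur for a proportion of primes equal to their share of the group: S_4 (6T7) additionally contains elements of type 4+2 (6 of its 24 elements, about 25% of primes); (C_3 x C_3) : C_4 (6T10) additionally contains elements of type 4+2, 3+1+1+1 (22 of its 36 elements, about 61% of primes); PSL(2,5) (6T12) additionally contains elements of type 5+1 (24 of its 60 elements, about 40% of primes); A_6 (6T15) additionally contains elements of type 5+1, 4+2, 3+1+1+1 (274 of its 360 elements, about 76% of primes). None of the 33 primes tested shows any such pattern (for each of these groups the chance of that is below 10^-4), which rules them out. Hence G = A_4 (6T4), of order 12.

6T4: A_4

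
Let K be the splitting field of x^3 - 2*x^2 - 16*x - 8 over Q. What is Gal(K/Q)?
The polynomial is an irreducible cubic over Q and its discriminant is 10816 = 104^2, a perfect square. For an irreducible cubic, a square discriminant forces the Galois group to be A_3, the cyclic group of order 3.

C_3, A_3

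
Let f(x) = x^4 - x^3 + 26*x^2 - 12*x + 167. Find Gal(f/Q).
The polynomial is an irreducible quartic over Q and its discriminant is 505861, which is not a perfect square, so the Galois group is not contained in A_4. The resolvent cubic y^3 - 26*y^2 - 656*y + 17057 is irreducible over Q. An irreducible resolvent with non-square discriminant gives S_4.

S_4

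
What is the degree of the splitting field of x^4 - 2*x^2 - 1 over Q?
The degree of the splitting field over Q equals the order of the Galois group, so first determine the group. The polynomial is an irreducible quartic over Q and its discriminant is -1024, which is not a perfect square, so the Galois group is not contained in A_4. The resolvent cubic y^3 + 2*y^2 + 4*y + 8 has exactly one rational root, so the Galois group is C_4 or D_4. The quartic remains irreducible over Q(sqrt(disc)), so the group is D_4. The Galois group D_4 (4T3) has order 8, so the splitting field has degree 8 over Q.

8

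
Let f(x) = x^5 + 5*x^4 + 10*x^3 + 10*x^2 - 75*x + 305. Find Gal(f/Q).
The polynomial f is an irreducible quintic over Q, so G = Gal(f/Q) is a transitive subgroup of S_5: one of C_5 (5T1, order 5), D_5 (5T2, order 10), F_20 (5T3, order 20), A_5 (5T4, order 60) or S_5 (5T5, order 120). The discriminant of f is 67108864000000 = 8192000^2, a perfect square, so G is contained in A_5. The transitive groups of degree 5 contained in A_5 are: C_5 (5T1, order 5), D_5 (5T2, order 10), A_5 (5T4, order 60). By Dedekind's theorem, for a prime p not dividing disc(f) the degrees of the irreducible factors of f mod p form the cycle type of an element of G. Factoring f modulo the 23 such primes p <= 97 (skipping 2, 5, which divide the discriminant), each new pattern first appears at: mod 3: f = (x + 1)(x^2 + 1)(x^2 + x + 2), pattern 2+2+1; mod 7: f = (x^5 + 5x^4 + 3x^3 + 3x^2 + 2x + 4), pattern 5. No other pattern occurs in this range, so the set of observed cycle types is {2+2+1, 5}. The candidates containing elements of all these cycle types are D_5 (5T2) of order 10, A_5 (5T4) of order 60; the others are excluded. The observed types are precisely the cycle types that occur in D_5 (5T2) (apart from the identity). Each of the other remaining candidates has further cycle types, and by the Chebotarev density theorem the matching factorization patterns would occur for a proportion of primes equal to their share of the group: A_5 (5T4) additionally contains elements of type 3+1+1 (20 of its 60 elements, about 33% of primes). None of the 23 primes tested shows any such pattern (for each of these groups the chance of that is below 10^-4), which rules them out. Hence G = D_5 (5T2), of order 10.

D_5, the dihedral group of order 10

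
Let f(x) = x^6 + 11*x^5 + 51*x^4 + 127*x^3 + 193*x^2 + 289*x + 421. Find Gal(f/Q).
C_6

The polynomial f is an irreducible sextic over Q, so G = Gal(f/Q) is one of the 16 transitive subgroups 6T1, ..., 6T16 of S_6. The discriminant of f is -3074760881305687, which is not a perfect square, so G is not contained in A_6. The transitive groups of degree 6 not contained in A_6 are: C_6 (6T1, order 6), S_3 (6T2, order 6), D_6 (6T3, order 12), C_3 x S_3 (6T5, order 18), A_4 x C_2 (6T6, order 24), S_4 (6T8, order 24), S_3 x S_3 (6T9, order 36), S_4 x C_2 (6T11, order 48), (S_3 x S_3) : C_2 (6T13, order 72), PGL(2,5) (6T14, order 120), S_6 (6T16, order 720). By Dedekind's theorem, for a prime p not dividing disc(f) the degrees of the irreducible factors of f mod p form the cycle type of an element of G. Factoring f modulo the 37 such primes p <= 173 (skipping 7, 29, 43, which divide the discriminant), each new pattern first appears at: mod 2: f = (x^3 + x + 1)(x^3 + x^2 + 1), pattern 3+3; mod 3: f = (x^6 + 2x^5 + x^3 + x^2 + x + 1), pattern 6; mod 13: f = (x^2 + 4x + 2)(x^2 + 10x + 5)(x^2 + 10x + 7), pattern 2+2+2; mod 71: f = (x + 14)(x + 36)(x + 55)(x + 56)(x + 66)(x + 68), pattern 1+1+1+1+1+1. No other pattern occurs in this range, so the set of observed cycle types is {3+3, 6, 2+2+2, 1+1+1+1+1+1}. The candidates containing elements of all these cycle types are C_6 (6T1) of order 6, D_6 (6T3) of order 12, C_3 x S_3 (6T5) of order 18, A_4 x C_2 (6T6) of order 24, S_3 x S_3 (6T9) of order 36, S_4 x C_2 (6T11) of order 48, (S_3 x S_3) : C_2 (6T13) of order 72, PGL(2,5) (6T14) of order 120, S_6 (6T16) of order 720; the others are excluded. The observed types are precisely the cycle types that occur in C_6 (6T1). Each of the other remaining candidates has further cycle types, and by the Chebotarev density theorem the matching factorization patterns would occur for a proportion of primes equal to their share of the group: D_6 (6T3) additionally contains elements of type 2+2+1+1 (3 of its 12 elements, about 25% of primes); C_3 x S_3 (6T5) additionally contains elements of type 3+1+1+1 (4 of its 18 elements, about 22% of primes); A_4 x C_2 (6T6) additionally contains elements of type 2+2+1+1, 2+1+1+1+1 (6 of its 24 elements, about 25% of primes); S_3 x S_3 (6T9) additionally contains elements of type 3+1+1+1, 2+2+1+1 (13 of its 36 elements, about 36% of primes); S_4 x C_2 (6T11) additionally contains elements of type 4+2, 4+1+1, 2+2+1+1, 2+1+1+1+1 (24 of its 48 elements, about 50% of primes); (S_3 x S_3) : C_2 (6T13) additionally contains elements of type 4+2, 3+2+1, 3+1+1+1, 2+2+1+1, 2+1+1+1+1 (49 of its 72 elements, about 68% of primes); PGL(2,5) (6T14) additionally contains elements of type 5+1, 4+1+1, 2+2+1+1 (69 of its 120 elements, about 58% of primes); S_6 (6T16) additionally contains elements of type 5+1, 4+2, 4+1+1, 3+2+1, 3+1+1+1, 2+2+1+1, 2+1+1+1+1 (544 of its 720 elements, about 76% of primes). None of the 37 primes tested shows any such pattern (for each of these groups the chance of that is below 10^-4), which rules them out. Hence G = C_6 (6T1), of order 6.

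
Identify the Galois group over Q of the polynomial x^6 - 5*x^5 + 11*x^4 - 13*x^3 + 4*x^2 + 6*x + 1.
(C_3 x C_3) : C_4, the transitive group 6T10 of order 36

The polynomial f is an irreducible sextic over Q, so G = Gal(f/Q) is one of the 16 transitive subgroups 6T1, ..., 6T16 of S_6. The discriminant of f is 525625 = 725^2, a perfect square, so G is contained in A_6. The transitive groups of degree 6 contained in A_6 are: A_4 (6T4, order 12), S_4 (6T7, order 24), (C_3 x C_3) : C_4 (6T10, order 36), PSL(2,5) (6T12, order 60), A_6 (6T15, order 360). By Dedekind's theorem, for a prime p not dividing disc(f) the degrees of the irreducible factors of f mod p form the cycle type of an element of G. Factoring f modulo the 19 such primes p <= 73 (skipping 5, 29, which divide the discriminant), each new pattern first appears at: mod 2: f = (x^2 + x + 1)(x^4 + x + 1), pattern 4+2; mod 11: f = (x^3 + x^2 + 3x + 1)(x^3 + 5x^2 + 3x + 1), pattern 3+3; mod 19: f = (x + 10)(x + 11)(x^2 + 2x + 2)(x^2 + 10x + 7), pattern 2+2+1+1; mod 61: f = (x + 27)(x + 34)(x + 41)(x^3 + 15x^2 + 3x + 1), pattern 3+1+1+1. No other pattern occurs in this range, so the set of observed cycle types is {4+2, 3+3, 2+2+1+1, 3+1+1+1}. The candidates containing elements of all these cycle types are (C_3 x C_3) : C_4 (6T10) of order 36, A_6 (6T15) of order 360; the others are excluded. The observed types are precisely the cycle types that occur in (C_3 x C_3) : C_4 (6T10) (apart from the identity). Each of the other remaining candidates has further cycle types, and by the Chebotarev density theorem the matching factorization patterns would occur for a proportion of primes equal to their share of the group: A_6 (6T15) additionally contains elements of type 5+1 (144 of its 360 elements, about 40% of primes). None of the 19 primes tested shows any such pattern (for each of these groups the chance of that is below 10^-4), which rules them out. Hence G = (C_3 x C_3) : C_4 (6T10), of order 36.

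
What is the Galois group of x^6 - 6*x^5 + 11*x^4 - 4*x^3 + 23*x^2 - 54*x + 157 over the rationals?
S_4 (also written S4-)

The polynomial f is an irreducible sextic over Q, so G = Gal(f/Q) is one of the 16 transitive subgroups 6T1, ..., 6T16 of S_6. The discriminant of f is -5497558138880000, which is not a perfect square, so G is not contained in A_6. The transitive groups of degree 6 not contained in A_6 are: C_6 (6T1, order 6), S_3 (6T2, order 6), D_6 (6T3, order 12), C_3 x S_3 (6T5, order 18), A_4 x C_2 (6T6, order 24), S_4 (6T8, order 24), S_3 x S_3 (6T9, order 36), S_4 x C_2 (6T11, order 48), (S_3 x S_3) : C_2 (6T13, order 72), PGL(2,5) (6T14, order 120), S_6 (6T16, order 720). By Dedekind's theorem, for a prime p not dividing disc(f) the degrees of the irreducible factors of f mod p form the cycle type of an element of G. Factoring f modulo the 22 such primes p <= 89 (skipping 2, 5, which divide the discriminant), each new pattern first appears at: mod 3: f = (x^3 + x^2 + x + 2)(x^3 + 2x^2 + 2x + 2), pattern 3+3; mod 7: f = (x^2 + 2)(x^2 + 3x + 6)(x^2 + 5x + 2), pattern 2+2+2; mod 13: f = (x + 4)(x + 7)(x^4 + 9x^3 + x^2 + 6x + 7), pattern 4+1+1; mod 43: f = (x + 18)(x + 23)(x^2 + 41x + 17)(x^2 + 41x + 41), pattern 2+2+1+1. No other pattern occurs in this range, so the set of observed cycle types is {3+3, 2+2+2, 4+1+1, 2+2+1+1}. The candidates containing elements of all these cycle types are S_4 (6T8) of order 24, S_4 x C_2 (6T11) of order 48, PGL(2,5) (6T14) of order 120, S_6 (6T16) of order 720; the others are excluded. The observed types are precisely the cycle types that occur in S_4 (6T8) (apart from the identity). Each of the other remaining candidates has further cycle types, and by the Chebotarev density theorem the matching factorization patterns would occur for a proportion of primes equal to their share of the group: S_4 x C_2 (6T11) additionally contains elements of type 6, 4+2, 2+1+1+1+1 (17 of its 48 elements, about 35% of primes); PGL(2,5) (6T14) additionally contains elements of type 6, 5+1 (44 of its 120 elements, about 37% of primes); S_6 (6T16) additionally contains elements of type 6, 5+1, 4+2, 3+2+1, 3+1+1+1, 2+1+1+1+1 (529 of its 720 elements, about 73% of primes). None of the 22 primes tested shows any such pattern (for each of these groups the chance of that is below 10^-4), which rules them out. Hence G = S_4 (6T8), of order 24.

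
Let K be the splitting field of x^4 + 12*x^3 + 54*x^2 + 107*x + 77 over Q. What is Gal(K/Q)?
The polynomial is an irreducible quartic over Q and its discriminant is -283, which is not a perfect square, so the Galois group is not contained in A_4. The resolvent cubic y^3 - 54*y^2 + 976*y - 5905 is irreducible over Q. An irreducible resolvent with non-square discriminant gives S_4.

S_4 (also written S4)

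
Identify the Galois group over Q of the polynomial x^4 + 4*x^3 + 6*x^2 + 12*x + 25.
S_4, the symmetric group on 4 letters

The polynomial is an irreducible quartic over Q and its discriminant is 937984, which is not a perfect square, so the Galois group is not contained in A_4. The resolvent cubic y^3 - 6*y^2 - 52*y + 56 is irreducible over Q. An irreducible resolvent with non-square discriminant gives S_4.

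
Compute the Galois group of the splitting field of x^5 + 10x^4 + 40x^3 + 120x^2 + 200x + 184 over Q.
F_20

The polynomial f is an irreducible quintic over Q, so G = Gal(f/Q) is a transitive subgroup of S_5: one of C_5 (5T1, order 5), D_5 (5T2, order 10), F_20 (5T3, order 20), A_5 (5T4, order 60) or S_5 (5T5, order 120). The discriminant of f is 291852800000, which is not a perfect square, so G is not contained in A_5. The transitive groups of degree 5 not contained in A_5 are: F_20 (5T3, order 20), S_5 (5T5, order 120). By Dedekind's theorem, for a prime p not dividing disc(f) the degrees of the irreducible factors of f mod p form the cycle type of an element of G. Factoring f modulo the 18 such primes p <= 71 (skipping 2, 5, which divide the discriminant), each new pattern first appears at: mod 3: f = (x + 2)(x^4 + 2x^3 + 2), pattern 4+1; mod 11: f = (x^5 + 10x^4 + 7x^3 + 10x^2 + 2x + 8), pattern 5; mod 19: f = (x + 6)(x^2 + 7x + 14)(x^2 + 16x + 4), pattern 2+2+1. No other pattern occurs in this range, so the set of observed cycle types is {4+1, 5, 2+2+1}. The candidates containing elements of all these cycle types are F_20 (5T3) of order 20, S_5 (5T5) of order 120; the others are excluded. The observed types are precisely the cycle types that occur in F_20 (5T3) (apart from the identity). Each of the other remaining candidates has further cycle types, and by the Chebotarev density theorem the matching factorization patterns would occur for a proportion of primes equal to their share of the group: S_5 (5T5) additionally contains elements of type 3+2, 3+1+1, 2+1+1+1 (50 of its 120 elements, about 42% of primes). None of the 18 primes tested shows any such pattern (for each of these groups the chance of that is below 10^-4), which rules them out. Hence G = F_20 (5T3), of order 20.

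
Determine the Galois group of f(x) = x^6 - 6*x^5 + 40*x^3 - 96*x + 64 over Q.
S_3 (also written S3)

The polynomial f is an irreducible sextic over Q, so G = Gal(f/Q) is one of the 16 transitive subgroups 6T1, ..., 6T16 of S_6. The discriminant of f is -37572373905408, which is not a perfect square, so G is not contained in A_6. The transitive groups of degree 6 not contained in A_6 are: C_6 (6T1, order 6), S_3 (6T2, order 6), D_6 (6T3, order 12), C_3 x S_3 (6T5, order 18), A_4 x C_2 (6T6, order 24), S_4 (6T8, order 24), S_3 x S_3 (6T9, order 36), S_4 x C_2 (6T11, order 48), (S_3 x S_3) : C_2 (6T13, order 72), PGL(2,5) (6T14, order 120), S_6 (6T16, order 720). By Dedekind's theorem, for a prime p not dividing disc(f) the degrees of the irreducible factors of f mod p form the cycle type of an element of G. Factoring f modulo the 23 such primes p <= 97 (skipping 2, 3, which divide the discriminant), each new pattern first appears at: mod 5: f = (x^2 + 2x + 4)(x^2 + 3x + 3)(x^2 + 4x + 2), pattern 2+2+2; mod 7: f = (x^3 + 2x^2 + 5x + 1)(x^3 + 6x^2 + 4x + 1), pattern 3+3; mod 31: f = (x + 6)(x + 11)(x + 14)(x + 15)(x + 18)(x + 23), pattern 1+1+1+1+1+1. No other pattern occurs in this range, so the set of observed cycle types is {2+2+2, 3+3, 1+1+1+1+1+1}. The candidates containing elements of all these cycle types are C_6 (6T1) of order 6, S_3 (6T2) of order 6, D_6 (6T3) of order 12, C_3 x S_3 (6T5) of order 18, A_4 x C_2 (6T6) of order 24, S_4 (6T8) of order 24, S_3 x S_3 (6T9) of order 36, S_4 x C_2 (6T11) of order 48, (S_3 x S_3) : C_2 (6T13) of order 72, PGL(2,5) (6T14) of order 120, S_6 (6T16) of order 720; the others are excluded. The observed types are precisely the cycle types that occur in S_3 (6T2). Each of the other remaining candidates has further cycle types, and by the Chebotarev density theorem the matching factorization patterns would occur for a proportion of primes equal to their share of the group: C_6 (6T1) additionally contains elements of type 6 (2 of its 6 elements, about 33% of primes); D_6 (6T3) additionally contains elements of type 6, 2+2+1+1 (5 of its 12 elements, about 42% of primes); C_3 x S_3 (6T5) additionally contains elements of type 6, 3+1+1+1 (10 of its 18 elements, about 56% of primes); A_4 x C_2 (6T6) additionally contains elements of type 6, 2+2+1+1, 2+1+1+1+1 (14 of its 24 elements, about 58% of primes); S_4 (6T8) additionally contains elements of type 4+1+1, 2+2+1+1 (9 of its 24 elements, about 38% of primes); S_3 x S_3 (6T9) additionally contains elements of type 6, 3+1+1+1, 2+2+1+1 (25 of its 36 elements, about 69% of primes); S_4 x C_2 (6T11) additionally contains elements of type 6, 4+2, 4+1+1, 2+2+1+1, 2+1+1+1+1 (32 of its 48 elements, about 67% of primes); (S_3 x S_3) : C_2 (6T13) additionally contains elements of type 6, 4+2, 3+2+1, 3+1+1+1, 2+2+1+1, 2+1+1+1+1 (61 of its 72 elements, about 85% of primes); PGL(2,5) (6T14) additionally contains elements of type 6, 5+1, 4+1+1, 2+2+1+1 (89 of its 120 elements, about 74% of primes); S_6 (6T16) additionally contains elements of type 6, 5+1, 4+2, 4+1+1, 3+2+1, 3+1+1+1, 2+2+1+1, 2+1+1+1+1 (664 of its 720 elements, about 92% of primes). None of the 23 primes tested shows any such pattern (for each of these groups the chance of that is below 10^-4), which rules them out. Hence G = S_3 (6T2), of order 6.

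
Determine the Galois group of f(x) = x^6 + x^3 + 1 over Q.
C_6 (also written C6)

The polynomial f is an irreducible sextic over Q, so G = Gal(f/Q) is one of the 16 transitive subgroups 6T1, ..., 6T16 of S_6. The discriminant of f is -19683, which is not a perfect square, so G is not contained in A_6. The transitive groups of degree 6 not contained in A_6 are: C_6 (6T1, order 6), S_3 (6T2, order 6), D_6 (6T3, order 12), C_3 x S_3 (6T5, order 18), A_4 x C_2 (6T6, order 24), S_4 (6T8, order 24), S_3 x S_3 (6T9, order 36), S_4 x C_2 (6T11, order 48), (S_3 x S_3) : C_2 (6T13, order 72), PGL(2,5) (6T14, order 120), S_6 (6T16, order 720). By Dedekind's theorem, for a prime p not dividing disc(f) the degrees of the irreducible factors of f mod p form the cycle type of an element of G. Factoring f modulo the 37 such primes p <= 163 (skipping 3, which divides the discriminant), each new pattern first appears at: mod 2: f = (x^6 + x^3 + 1), pattern 6; mod 7: f = (x^3 + 3)(x^3 + 5), pattern 3+3; mod 17: f = (x^2 + 3x + 1)(x^2 + 4x + 1)(x^2 + 10x + 1), pattern 2+2+2; mod 19: f = (x + 2)(x + 3)(x + 10)(x + 13)(x + 14)(x + 15), pattern 1+1+1+1+1+1. No other pattern occurs in this range, so the set of observed cycle types is {6, 3+3, 2+2+2, 1+1+1+1+1+1}. The candidates containing elements of all these cycle types are C_6 (6T1) of order 6, D_6 (6T3) of order 12, C_3 x S_3 (6T5) of order 18, A_4 x C_2 (6T6) of order 24, S_3 x S_3 (6T9) of order 36, S_4 x C_2 (6T11) of order 48, (S_3 x S_3) : C_2 (6T13) of order 72, PGL(2,5) (6T14) of order 120, S_6 (6T16) of order 720; the others are excluded. The observed types are precisely the cycle types that occur in C_6 (6T1). Each of the other remaining candidates has further cycle types, and by the Chebotarev density theorem the matching factorization patterns would occur for a proportion of primes equal to their share of the group: D_6 (6T3) additionally contains elements of type 2+2+1+1 (3 of its 12 elements, about 25% of primes); C_3 x S_3 (6T5) additionally contains elements of type 3+1+1+1 (4 of its 18 elements, about 22% of primes); A_4 x C_2 (6T6) additionally contains elements of type 2+2+1+1, 2+1+1+1+1 (6 of its 24 elements, about 25% of primes); S_3 x S_3 (6T9) additionally contains elements of type 3+1+1+1, 2+2+1+1 (13 of its 36 elements, about 36% of primes); S_4 x C_2 (6T11) additionally contains elements of type 4+2, 4+1+1, 2+2+1+1, 2+1+1+1+1 (24 of its 48 elements, about 50% of primes); (S_3 x S_3) : C_2 (6T13) additionally contains elements of type 4+2, 3+2+1, 3+1+1+1, 2+2+1+1, 2+1+1+1+1 (49 of its 72 elements, about 68% of primes); PGL(2,5) (6T14) additionally contains elements of type 5+1, 4+1+1, 2+2+1+1 (69 of its 120 elements, about 58% of primes); S_6 (6T16) additionally contains elements of type 5+1, 4+2, 4+1+1, 3+2+1, 3+1+1+1, 2+2+1+1, 2+1+1+1+1 (544 of its 720 elements, about 76% of primes). None of the 37 primes tested shows any such pattern (for each of these groups the chance of that is below 10^-4), which rules them out. Hence G = C_6 (6T1), of order 6.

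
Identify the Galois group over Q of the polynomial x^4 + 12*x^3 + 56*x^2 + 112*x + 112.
The polynomial is an irreducible quartic over Q and its discriminant is 12845056 = 3584^2, a perfect square, so the Galois group is contained in A_4. The resolvent cubic y^3 - 56*y^2 + 896*y - 3584 is irreducible over Q. An irreducible resolvent with square discriminant gives A_4.

A_4 (order 12)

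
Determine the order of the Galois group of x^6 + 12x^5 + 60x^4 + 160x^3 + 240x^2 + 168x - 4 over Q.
360

The degree of the splitting field over Q equals the order of the Galois group, so first determine the group. The polynomial f is an irreducible sextic over Q, so G = Gal(f/Q) is one of the 16 transitive subgroups 6T1, ..., 6T16 of S_6. The discriminant of f is 746496000000 = 864000^2, a perfect square, so G is contained in A_6. The transitive groups of degree 6 contained in A_6 are: A_4 (6T4, order 12), S_4 (6T7, order 24), (C_3 x C_3) : C_4 (6T10, order 36), PSL(2,5) (6T12, order 60), A_6 (6T15, order 360). By Dedekind's theorem, for a prime p not dividing disc(f) the degrees of the irreducible factors of f mod p form the cycle type of an element of G. Factoring f modulo the 6 such primes p <= 23 (skipping 2, 3, 5, which divide the discriminant), each new pattern first appears at: mod 7: f = (x + 6)(x^5 + 6x^4 + 3x^3 + 2x^2 + 4x + 4), pattern 5+1; mod 23: f = (x + 4)(x + 13)(x + 18)(x^3 + x + 17), pattern 3+1+1+1. No other pattern occurs in this range, so the set of observed cycle types is {5+1, 3+1+1+1}. Among the candidates above, the only group containing elements of all these cycle types is A_6 (6T15) — each of A_4 (6T4), S_4 (6T7), (C_3 x C_3) : C_4 (6T10), PSL(2,5) (6T12) lacks at least one of them. Hence G = A_6 (6T15), of order 360. The Galois group A_6 (6T15) has order 360, so the splitting field has degree 360 over Q.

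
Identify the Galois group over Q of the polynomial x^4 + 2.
The polynomial is an irreducible quartic over Q and its discriminant is 2048, which is not a perfect square, so the Galois group is not contained in A_4. The resolvent cubic y^3 - 8*y has exactly one rational root, so the Galois group is C_4 or D_4. The quartic remains irreducible over Q(sqrt(disc)), so the group is D_4.

D_4 (also written D4)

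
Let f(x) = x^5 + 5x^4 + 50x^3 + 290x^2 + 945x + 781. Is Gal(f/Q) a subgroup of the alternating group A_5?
The polynomial is irreducible of degree 5 over Q. Its discriminant is 9333105664000000 = 96608000^2, a perfect square. A Galois group lies in the alternating group exactly when the discriminant is a square in Q, so the Galois group (A_5) is contained in A_5.

Yes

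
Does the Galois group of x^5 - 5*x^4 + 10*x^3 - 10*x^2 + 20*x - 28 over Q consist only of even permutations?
The polynomial is irreducible of degree 5 over Q. Its discriminant is 259200000, which is not a perfect square. A Galois group lies in the alternating group exactly when the discriminant is a square in Q, so the Galois group (F_20) is not contained in A_5.

No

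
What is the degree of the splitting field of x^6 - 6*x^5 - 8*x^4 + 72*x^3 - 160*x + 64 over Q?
The degree of the splitting field over Q equals the order of the Galois group, so first determine the group. The polynomial f is an irreducible sextic over Q, so G = Gal(f/Q) is one of the 16 transitive subgroups 6T1, ..., 6T16 of S_6. The discriminant of f is 870211913777152, which is not a perfect square, so G is not contained in A_6. The transitive groups of degree 6 not contained in A_6 are: C_6 (6T1, order 6), S_3 (6T2, order 6), D_6 (6T3, order 12), C_3 x S_3 (6T5, order 18), A_4 x C_2 (6T6, order 24), S_4 (6T8, order 24), S_3 x S_3 (6T9, order 36), S_4 x C_2 (6T11, order 48), (S_3 x S_3) : C_2 (6T13, order 72), PGL(2,5) (6T14, order 120), S_6 (6T16, order 720). By Dedekind's theorem, for a prime p not dividing disc(f) the degrees of the irreducible factors of f mod p form the cycle type of an element of G. Factoring f modulo the 23 such primes p <= 97 (skipping 2, 37, which divide the discriminant), each new pattern first appears at: mod 3: f = (x^3 + x^2 + 2x + 1)(x^3 + 2x^2 + 1), pattern 3+3; mod 5: f = (x^2 + 3)(x^2 + x + 2)(x^2 + 3x + 4), pattern 2+2+2; mod 67: f = (x + 4)(x + 5)(x + 29)(x + 36)(x + 60)(x + 61), pattern 1+1+1+1+1+1. No other pattern occurs in this range, so the set of observed cycle types is {3+3, 2+2+2, 1+1+1+1+1+1}. The candidates containing elements of all these cycle types are C_6 (6T1) of order 6, S_3 (6T2) of order 6, D_6 (6T3) of order 12, C_3 x S_3 (6T5) of order 18, A_4 x C_2 (6T6) of order 24, S_4 (6T8) of order 24, S_3 x S_3 (6T9) of order 36, S_4 x C_2 (6T11) of order 48, (S_3 x S_3) : C_2 (6T13) of order 72, PGL(2,5) (6T14) of order 120, S_6 (6T16) of order 720; the others are excluded. The observed types are precisely the cycle types that occur in S_3 (6T2). Each of the other remaining candidates has further cycle types, and by the Chebotarev density theorem the matching factorization patterns would occur for a proportion of primes equal to their share of the group: C_6 (6T1) additionally contains elements of type 6 (2 of its 6 elements, about 33% of primes); D_6 (6T3) additionally contains elements of type 6, 2+2+1+1 (5 of its 12 elements, about 42% of primes); C_3 x S_3 (6T5) additionally contains elements of type 6, 3+1+1+1 (10 of its 18 elements, about 56% of primes); A_4 x C_2 (6T6) additionally contains elements of type 6, 2+2+1+1, 2+1+1+1+1 (14 of its 24 elements, about 58% of primes); S_4 (6T8) additionally contains elements of type 4+1+1, 2+2+1+1 (9 of its 24 elements, about 38% of primes); S_3 x S_3 (6T9) additionally contains elements of type 6, 3+1+1+1, 2+2+1+1 (25 of its 36 elements, about 69% of primes); S_4 x C_2 (6T11) additionally contains elements of type 6, 4+2, 4+1+1, 2+2+1+1, 2+1+1+1+1 (32 of its 48 elements, about 67% of primes); (S_3 x S_3) : C_2 (6T13) additionally contains elements of type 6, 4+2, 3+2+1, 3+1+1+1, 2+2+1+1, 2+1+1+1+1 (61 of its 72 elements, about 85% of primes); PGL(2,5) (6T14) additionally contains elements of type 6, 5+1, 4+1+1, 2+2+1+1 (89 of its 120 elements, about 74% of primes); S_6 (6T16) additionally contains elements of type 6, 5+1, 4+2, 4+1+1, 3+2+1, 3+1+1+1, 2+2+1+1, 2+1+1+1+1 (664 of its 720 elements, about 92% of primes). None of the 23 primes tested shows any such pattern (for each of these groups the chance of that is below 10^-4), which rules them out. Hence G = S_3 (6T2), of order 6. The Galois group S_3 (6T2) has order 6, so the splitting field has degree 6 over Q.

6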